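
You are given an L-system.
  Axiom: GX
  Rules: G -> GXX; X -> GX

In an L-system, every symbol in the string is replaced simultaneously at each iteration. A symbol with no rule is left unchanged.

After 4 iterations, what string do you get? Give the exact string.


Step 0: GX
Step 1: GXXGX
Step 2: GXXGXGXGXXGX
Step 3: GXXGXGXGXXGXGXXGXGXXGXGXGXXGX
Step 4: GXXGXGXGXXGXGXXGXGXXGXGXGXXGXGXXGXGXGXXGXGXXGXGXGXXGXGXXGXGXXGXGXGXXGX

Answer: GXXGXGXGXXGXGXXGXGXXGXGXGXXGXGXXGXGXGXXGXGXXGXGXGXXGXGXXGXGXXGXGXGXXGX


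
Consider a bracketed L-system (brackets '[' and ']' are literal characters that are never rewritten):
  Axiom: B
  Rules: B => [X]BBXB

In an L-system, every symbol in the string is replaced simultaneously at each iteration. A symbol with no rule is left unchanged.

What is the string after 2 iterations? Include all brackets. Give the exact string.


Step 0: B
Step 1: [X]BBXB
Step 2: [X][X]BBXB[X]BBXBX[X]BBXB

Answer: [X][X]BBXB[X]BBXBX[X]BBXB


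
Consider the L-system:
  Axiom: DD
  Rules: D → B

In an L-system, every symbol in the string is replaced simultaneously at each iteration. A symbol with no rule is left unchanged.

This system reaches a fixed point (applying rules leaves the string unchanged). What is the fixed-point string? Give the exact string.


Step 0: DD
Step 1: BB
Step 2: BB  (unchanged — fixed point at step 1)

Answer: BB


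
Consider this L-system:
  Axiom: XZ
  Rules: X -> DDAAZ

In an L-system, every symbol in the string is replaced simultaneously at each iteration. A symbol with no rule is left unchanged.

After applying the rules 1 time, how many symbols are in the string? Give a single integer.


Answer: 6

Derivation:
Step 0: length = 2
Step 1: length = 6


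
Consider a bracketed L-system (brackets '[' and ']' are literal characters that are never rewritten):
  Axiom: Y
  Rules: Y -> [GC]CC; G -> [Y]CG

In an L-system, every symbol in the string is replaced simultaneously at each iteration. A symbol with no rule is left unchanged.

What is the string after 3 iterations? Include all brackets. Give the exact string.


Step 0: Y
Step 1: [GC]CC
Step 2: [[Y]CGC]CC
Step 3: [[[GC]CC]C[Y]CGC]CC

Answer: [[[GC]CC]C[Y]CGC]CC


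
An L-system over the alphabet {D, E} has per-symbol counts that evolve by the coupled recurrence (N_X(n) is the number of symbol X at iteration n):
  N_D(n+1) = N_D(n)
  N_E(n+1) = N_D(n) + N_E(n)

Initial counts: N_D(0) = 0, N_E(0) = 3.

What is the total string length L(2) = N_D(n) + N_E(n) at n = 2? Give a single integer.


Step 0: N_D=0, N_E=3, L=3
Step 1: N_D=0, N_E=3, L=3
Step 2: N_D=0, N_E=3, L=3

Answer: 3


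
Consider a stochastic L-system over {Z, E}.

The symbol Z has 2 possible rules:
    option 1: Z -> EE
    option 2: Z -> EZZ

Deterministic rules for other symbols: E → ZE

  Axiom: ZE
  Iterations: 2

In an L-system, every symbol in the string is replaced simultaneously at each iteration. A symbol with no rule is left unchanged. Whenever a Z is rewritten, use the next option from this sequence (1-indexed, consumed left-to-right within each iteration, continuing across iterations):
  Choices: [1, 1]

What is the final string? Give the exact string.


Answer: ZEZEEEZE

Derivation:
Step 0: ZE
Step 1: EEZE  (used choices [1])
Step 2: ZEZEEEZE  (used choices [1])


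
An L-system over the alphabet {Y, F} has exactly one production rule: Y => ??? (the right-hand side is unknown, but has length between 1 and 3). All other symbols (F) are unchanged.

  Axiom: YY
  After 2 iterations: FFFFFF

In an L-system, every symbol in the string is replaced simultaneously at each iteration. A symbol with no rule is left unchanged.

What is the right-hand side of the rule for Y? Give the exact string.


Answer: FFF

Derivation:
Trying Y => FFF:
  Step 0: YY
  Step 1: FFFFFF
  Step 2: FFFFFF
Matches the given result.


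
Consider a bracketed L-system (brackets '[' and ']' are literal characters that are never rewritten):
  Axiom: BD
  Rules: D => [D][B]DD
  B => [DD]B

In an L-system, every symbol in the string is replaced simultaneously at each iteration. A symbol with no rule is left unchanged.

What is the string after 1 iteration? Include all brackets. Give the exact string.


Step 0: BD
Step 1: [DD]B[D][B]DD

Answer: [DD]B[D][B]DD


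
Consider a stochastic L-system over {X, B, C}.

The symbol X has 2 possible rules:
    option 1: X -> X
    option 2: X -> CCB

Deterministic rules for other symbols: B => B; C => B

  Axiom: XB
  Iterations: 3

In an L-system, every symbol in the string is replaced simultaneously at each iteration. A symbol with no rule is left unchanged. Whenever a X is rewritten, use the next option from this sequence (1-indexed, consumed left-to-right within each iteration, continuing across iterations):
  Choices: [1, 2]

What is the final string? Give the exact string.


Answer: BBBB

Derivation:
Step 0: XB
Step 1: XB  (used choices [1])
Step 2: CCBB  (used choices [2])
Step 3: BBBB  (used choices [])


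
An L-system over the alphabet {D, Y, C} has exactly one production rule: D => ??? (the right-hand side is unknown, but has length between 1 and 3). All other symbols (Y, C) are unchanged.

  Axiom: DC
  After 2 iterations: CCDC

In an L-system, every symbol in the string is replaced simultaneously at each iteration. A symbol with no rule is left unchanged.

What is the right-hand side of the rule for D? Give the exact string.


Answer: CD

Derivation:
Trying D => CD:
  Step 0: DC
  Step 1: CDC
  Step 2: CCDC
Matches the given result.


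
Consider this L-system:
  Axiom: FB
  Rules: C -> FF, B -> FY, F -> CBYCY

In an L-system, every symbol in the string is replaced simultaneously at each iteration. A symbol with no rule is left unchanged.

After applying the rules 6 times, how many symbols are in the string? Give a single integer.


Step 0: length = 2
Step 1: length = 7
Step 2: length = 14
Step 3: length = 37
Step 4: length = 72
Step 5: length = 187
Step 6: length = 362

Answer: 362


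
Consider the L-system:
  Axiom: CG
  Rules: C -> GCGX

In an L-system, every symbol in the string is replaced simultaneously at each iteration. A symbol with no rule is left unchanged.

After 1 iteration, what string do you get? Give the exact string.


Answer: GCGXG

Derivation:
Step 0: CG
Step 1: GCGXG


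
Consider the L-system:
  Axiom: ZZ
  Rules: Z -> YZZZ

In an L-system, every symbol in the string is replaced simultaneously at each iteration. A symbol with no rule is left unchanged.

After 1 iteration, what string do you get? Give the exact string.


Answer: YZZZYZZZ

Derivation:
Step 0: ZZ
Step 1: YZZZYZZZ


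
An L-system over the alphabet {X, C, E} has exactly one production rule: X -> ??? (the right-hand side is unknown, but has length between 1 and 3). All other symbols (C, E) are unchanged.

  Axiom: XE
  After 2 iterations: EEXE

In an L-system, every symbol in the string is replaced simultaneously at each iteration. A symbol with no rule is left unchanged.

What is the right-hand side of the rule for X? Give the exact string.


Trying X -> EX:
  Step 0: XE
  Step 1: EXE
  Step 2: EEXE
Matches the given result.

Answer: EX


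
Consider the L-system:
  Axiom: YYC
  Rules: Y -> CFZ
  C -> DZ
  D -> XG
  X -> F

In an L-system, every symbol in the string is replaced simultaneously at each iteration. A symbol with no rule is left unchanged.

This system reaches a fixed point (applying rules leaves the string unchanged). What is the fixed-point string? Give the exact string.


Answer: FGZFZFGZFZFGZ

Derivation:
Step 0: YYC
Step 1: CFZCFZDZ
Step 2: DZFZDZFZXGZ
Step 3: XGZFZXGZFZFGZ
Step 4: FGZFZFGZFZFGZ
Step 5: FGZFZFGZFZFGZ  (unchanged — fixed point at step 4)


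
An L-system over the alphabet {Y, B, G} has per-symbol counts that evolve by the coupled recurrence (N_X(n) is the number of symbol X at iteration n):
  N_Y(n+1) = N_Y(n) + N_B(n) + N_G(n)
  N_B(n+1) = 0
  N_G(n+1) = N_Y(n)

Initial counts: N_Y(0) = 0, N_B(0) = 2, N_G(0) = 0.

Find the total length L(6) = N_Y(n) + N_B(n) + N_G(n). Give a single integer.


Answer: 26

Derivation:
Step 0: N_Y=0, N_B=2, N_G=0, L=2
Step 1: N_Y=2, N_B=0, N_G=0, L=2
Step 2: N_Y=2, N_B=0, N_G=2, L=4
Step 3: N_Y=4, N_B=0, N_G=2, L=6
Step 4: N_Y=6, N_B=0, N_G=4, L=10
Step 5: N_Y=10, N_B=0, N_G=6, L=16
Step 6: N_Y=16, N_B=0, N_G=10, L=26


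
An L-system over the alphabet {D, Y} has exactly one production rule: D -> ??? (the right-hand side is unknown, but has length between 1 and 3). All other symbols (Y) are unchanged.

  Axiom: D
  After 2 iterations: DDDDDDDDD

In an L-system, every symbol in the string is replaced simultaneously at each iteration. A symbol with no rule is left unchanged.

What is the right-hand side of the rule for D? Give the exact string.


Answer: DDD

Derivation:
Trying D -> DDD:
  Step 0: D
  Step 1: DDD
  Step 2: DDDDDDDDD
Matches the given result.


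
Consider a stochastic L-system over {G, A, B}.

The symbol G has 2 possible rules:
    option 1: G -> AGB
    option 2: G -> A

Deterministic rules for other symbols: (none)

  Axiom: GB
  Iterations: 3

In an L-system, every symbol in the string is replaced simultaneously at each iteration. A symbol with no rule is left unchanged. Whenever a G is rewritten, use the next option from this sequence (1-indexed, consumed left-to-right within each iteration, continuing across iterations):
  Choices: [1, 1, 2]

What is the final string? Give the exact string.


Step 0: GB
Step 1: AGBB  (used choices [1])
Step 2: AAGBBB  (used choices [1])
Step 3: AAABBB  (used choices [2])

Answer: AAABBB


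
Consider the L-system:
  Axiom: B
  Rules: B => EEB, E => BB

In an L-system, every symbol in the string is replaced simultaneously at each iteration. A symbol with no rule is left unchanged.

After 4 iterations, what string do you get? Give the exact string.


Answer: BBBBEEBBBBBEEBBBBBEEBBBBBEEBEEBEEBEEBEEBBBBBEEB

Derivation:
Step 0: B
Step 1: EEB
Step 2: BBBBEEB
Step 3: EEBEEBEEBEEBBBBBEEB
Step 4: BBBBEEBBBBBEEBBBBBEEBBBBBEEBEEBEEBEEBEEBBBBBEEB


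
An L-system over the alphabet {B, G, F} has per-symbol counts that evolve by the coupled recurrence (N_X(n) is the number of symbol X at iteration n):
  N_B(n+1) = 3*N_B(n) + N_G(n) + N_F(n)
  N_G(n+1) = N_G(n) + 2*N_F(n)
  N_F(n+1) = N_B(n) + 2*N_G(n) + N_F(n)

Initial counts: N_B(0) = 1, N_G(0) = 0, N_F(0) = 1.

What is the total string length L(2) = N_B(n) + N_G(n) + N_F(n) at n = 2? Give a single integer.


Answer: 32

Derivation:
Step 0: N_B=1, N_G=0, N_F=1, L=2
Step 1: N_B=4, N_G=2, N_F=2, L=8
Step 2: N_B=16, N_G=6, N_F=10, L=32


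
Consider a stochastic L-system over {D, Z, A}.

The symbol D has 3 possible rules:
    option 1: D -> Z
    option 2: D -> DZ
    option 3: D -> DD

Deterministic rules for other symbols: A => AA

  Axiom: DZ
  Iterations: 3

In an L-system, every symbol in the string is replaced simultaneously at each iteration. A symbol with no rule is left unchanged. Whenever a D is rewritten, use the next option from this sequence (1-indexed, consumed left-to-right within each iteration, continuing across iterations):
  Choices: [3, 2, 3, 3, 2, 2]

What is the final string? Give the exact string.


Step 0: DZ
Step 1: DDZ  (used choices [3])
Step 2: DZDDZ  (used choices [2, 3])
Step 3: DDZDZDZZ  (used choices [3, 2, 2])

Answer: DDZDZDZZ


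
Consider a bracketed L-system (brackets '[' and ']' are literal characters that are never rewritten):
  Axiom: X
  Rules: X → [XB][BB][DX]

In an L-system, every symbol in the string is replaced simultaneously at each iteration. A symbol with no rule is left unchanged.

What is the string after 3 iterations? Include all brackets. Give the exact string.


Answer: [[[XB][BB][DX]B][BB][D[XB][BB][DX]]B][BB][D[[XB][BB][DX]B][BB][D[XB][BB][DX]]]

Derivation:
Step 0: X
Step 1: [XB][BB][DX]
Step 2: [[XB][BB][DX]B][BB][D[XB][BB][DX]]
Step 3: [[[XB][BB][DX]B][BB][D[XB][BB][DX]]B][BB][D[[XB][BB][DX]B][BB][D[XB][BB][DX]]]


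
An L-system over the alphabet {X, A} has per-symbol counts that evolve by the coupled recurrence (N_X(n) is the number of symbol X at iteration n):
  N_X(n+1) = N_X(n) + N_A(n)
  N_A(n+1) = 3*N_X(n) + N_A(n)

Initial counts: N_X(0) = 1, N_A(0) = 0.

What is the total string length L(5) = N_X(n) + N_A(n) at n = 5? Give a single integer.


Step 0: N_X=1, N_A=0, L=1
Step 1: N_X=1, N_A=3, L=4
Step 2: N_X=4, N_A=6, L=10
Step 3: N_X=10, N_A=18, L=28
Step 4: N_X=28, N_A=48, L=76
Step 5: N_X=76, N_A=132, L=208

Answer: 208


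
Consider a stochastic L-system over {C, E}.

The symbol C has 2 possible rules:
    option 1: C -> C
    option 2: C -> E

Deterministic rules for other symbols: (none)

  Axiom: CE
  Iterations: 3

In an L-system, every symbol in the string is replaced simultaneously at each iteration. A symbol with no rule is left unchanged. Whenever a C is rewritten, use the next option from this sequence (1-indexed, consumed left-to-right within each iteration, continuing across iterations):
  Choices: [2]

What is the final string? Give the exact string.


Answer: EE

Derivation:
Step 0: CE
Step 1: EE  (used choices [2])
Step 2: EE  (used choices [])
Step 3: EE  (used choices [])


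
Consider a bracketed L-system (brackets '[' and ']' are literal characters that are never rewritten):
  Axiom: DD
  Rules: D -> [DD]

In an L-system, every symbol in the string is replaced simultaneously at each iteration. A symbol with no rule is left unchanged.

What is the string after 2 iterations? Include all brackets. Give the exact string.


Answer: [[DD][DD]][[DD][DD]]

Derivation:
Step 0: DD
Step 1: [DD][DD]
Step 2: [[DD][DD]][[DD][DD]]


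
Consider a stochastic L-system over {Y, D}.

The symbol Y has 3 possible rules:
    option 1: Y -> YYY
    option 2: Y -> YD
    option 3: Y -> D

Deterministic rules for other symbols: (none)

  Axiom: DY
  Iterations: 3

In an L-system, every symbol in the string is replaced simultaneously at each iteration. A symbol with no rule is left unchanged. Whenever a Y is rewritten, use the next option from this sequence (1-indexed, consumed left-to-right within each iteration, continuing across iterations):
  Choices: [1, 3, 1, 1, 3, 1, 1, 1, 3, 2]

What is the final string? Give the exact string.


Step 0: DY
Step 1: DYYY  (used choices [1])
Step 2: DDYYYYYY  (used choices [3, 1, 1])
Step 3: DDDYYYYYYYYYDYD  (used choices [3, 1, 1, 1, 3, 2])

Answer: DDDYYYYYYYYYDYD


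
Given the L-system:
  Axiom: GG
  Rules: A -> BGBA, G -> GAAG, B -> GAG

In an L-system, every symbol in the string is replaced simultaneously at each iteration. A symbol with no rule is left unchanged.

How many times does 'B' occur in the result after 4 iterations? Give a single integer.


Step 0: GG  (0 'B')
Step 1: GAAGGAAG  (0 'B')
Step 2: GAAGBGBABGBAGAAGGAAGBGBABGBAGAAG  (8 'B')
Step 3: GAAGBGBABGBAGAAGGAGGAAGGAGBGBAGAGGAAGGAGBGBAGAAGBGBABGBAGAAGGAAGBGBABGBAGAAGGAGGAAGGAGBGBAGAGGAAGGAGBGBAGAAGBGBABGBAGAAG  (24 'B')
Step 4: GAAGBGBABGBAGAAGGAGGAAGGAGBGBAGAGGAAGGAGBGBAGAAGBGBABGBAGAAGGAAGBGBAGAAGGAAGBGBABGBAGAAGGAAGBGBAGAAGGAGGAAGGAGBGBAGAAGBGBAGAAGGAAGBGBABGBAGAAGGAAGBGBAGAAGGAGGAAGGAGBGBAGAAGBGBABGBAGAAGGAGGAAGGAGBGBAGAGGAAGGAGBGBAGAAGBGBABGBAGAAGGAAGBGBABGBAGAAGGAGGAAGGAGBGBAGAGGAAGGAGBGBAGAAGBGBABGBAGAAGGAAGBGBAGAAGGAAGBGBABGBAGAAGGAAGBGBAGAAGGAGGAAGGAGBGBAGAAGBGBAGAAGGAAGBGBABGBAGAAGGAAGBGBAGAAGGAGGAAGGAGBGBAGAAGBGBABGBAGAAGGAGGAAGGAGBGBAGAGGAAGGAGBGBAGAAGBGBABGBAGAAG  (88 'B')

Answer: 88


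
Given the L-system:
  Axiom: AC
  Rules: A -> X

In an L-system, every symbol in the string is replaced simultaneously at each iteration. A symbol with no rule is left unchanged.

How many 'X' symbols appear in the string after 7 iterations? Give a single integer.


Step 0: AC  (0 'X')
Step 1: XC  (1 'X')
Step 2: XC  (1 'X')
Step 3: XC  (1 'X')
Step 4: XC  (1 'X')
Step 5: XC  (1 'X')
Step 6: XC  (1 'X')
Step 7: XC  (1 'X')

Answer: 1


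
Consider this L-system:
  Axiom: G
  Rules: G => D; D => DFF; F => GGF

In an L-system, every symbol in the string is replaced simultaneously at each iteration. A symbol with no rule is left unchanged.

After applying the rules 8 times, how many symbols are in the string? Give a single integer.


Step 0: length = 1
Step 1: length = 1
Step 2: length = 3
Step 3: length = 9
Step 4: length = 19
Step 5: length = 41
Step 6: length = 99
Step 7: length = 233
Step 8: length = 531

Answer: 531


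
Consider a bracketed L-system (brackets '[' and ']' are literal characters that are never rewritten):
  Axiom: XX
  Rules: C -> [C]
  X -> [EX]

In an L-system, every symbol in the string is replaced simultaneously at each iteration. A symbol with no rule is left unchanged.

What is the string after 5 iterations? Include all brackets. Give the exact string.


Step 0: XX
Step 1: [EX][EX]
Step 2: [E[EX]][E[EX]]
Step 3: [E[E[EX]]][E[E[EX]]]
Step 4: [E[E[E[EX]]]][E[E[E[EX]]]]
Step 5: [E[E[E[E[EX]]]]][E[E[E[E[EX]]]]]

Answer: [E[E[E[E[EX]]]]][E[E[E[E[EX]]]]]


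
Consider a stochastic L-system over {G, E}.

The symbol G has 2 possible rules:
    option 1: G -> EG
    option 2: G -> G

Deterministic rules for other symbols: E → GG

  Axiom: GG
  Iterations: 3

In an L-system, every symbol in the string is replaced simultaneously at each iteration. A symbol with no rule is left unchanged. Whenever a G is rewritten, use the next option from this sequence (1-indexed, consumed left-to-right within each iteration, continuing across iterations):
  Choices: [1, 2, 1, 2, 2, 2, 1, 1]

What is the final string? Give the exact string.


Answer: GGGGEGEG

Derivation:
Step 0: GG
Step 1: EGG  (used choices [1, 2])
Step 2: GGEGG  (used choices [1, 2])
Step 3: GGGGEGEG  (used choices [2, 2, 1, 1])


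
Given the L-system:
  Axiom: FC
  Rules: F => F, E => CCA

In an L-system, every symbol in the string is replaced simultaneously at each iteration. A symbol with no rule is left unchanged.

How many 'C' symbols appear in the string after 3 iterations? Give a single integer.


Answer: 1

Derivation:
Step 0: FC  (1 'C')
Step 1: FC  (1 'C')
Step 2: FC  (1 'C')
Step 3: FC  (1 'C')


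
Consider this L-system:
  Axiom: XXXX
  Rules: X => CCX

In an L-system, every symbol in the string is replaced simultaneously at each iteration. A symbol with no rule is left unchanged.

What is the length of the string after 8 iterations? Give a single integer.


Step 0: length = 4
Step 1: length = 12
Step 2: length = 20
Step 3: length = 28
Step 4: length = 36
Step 5: length = 44
Step 6: length = 52
Step 7: length = 60
Step 8: length = 68

Answer: 68


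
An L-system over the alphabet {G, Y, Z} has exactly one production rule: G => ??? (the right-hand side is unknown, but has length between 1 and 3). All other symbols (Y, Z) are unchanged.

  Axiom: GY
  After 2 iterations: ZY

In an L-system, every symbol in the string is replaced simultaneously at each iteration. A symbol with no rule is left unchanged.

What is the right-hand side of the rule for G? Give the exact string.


Answer: Z

Derivation:
Trying G => Z:
  Step 0: GY
  Step 1: ZY
  Step 2: ZY
Matches the given result.


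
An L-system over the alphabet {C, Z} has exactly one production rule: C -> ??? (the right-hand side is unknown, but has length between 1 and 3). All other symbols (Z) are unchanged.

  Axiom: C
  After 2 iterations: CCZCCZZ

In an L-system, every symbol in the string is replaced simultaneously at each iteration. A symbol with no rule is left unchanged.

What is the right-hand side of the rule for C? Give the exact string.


Answer: CCZ

Derivation:
Trying C -> CCZ:
  Step 0: C
  Step 1: CCZ
  Step 2: CCZCCZZ
Matches the given result.


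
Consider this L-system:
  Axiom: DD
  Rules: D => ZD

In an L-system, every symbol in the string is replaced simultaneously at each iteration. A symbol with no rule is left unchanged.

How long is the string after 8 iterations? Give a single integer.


Answer: 18

Derivation:
Step 0: length = 2
Step 1: length = 4
Step 2: length = 6
Step 3: length = 8
Step 4: length = 10
Step 5: length = 12
Step 6: length = 14
Step 7: length = 16
Step 8: length = 18


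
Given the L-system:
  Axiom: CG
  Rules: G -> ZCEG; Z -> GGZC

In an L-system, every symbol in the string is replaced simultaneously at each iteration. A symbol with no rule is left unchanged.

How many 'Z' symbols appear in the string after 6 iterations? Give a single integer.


Step 0: CG  (0 'Z')
Step 1: CZCEG  (1 'Z')
Step 2: CGGZCCEZCEG  (2 'Z')
Step 3: CZCEGZCEGGGZCCCEGGZCCEZCEG  (5 'Z')
Step 4: CGGZCCEZCEGGGZCCEZCEGZCEGZCEGGGZCCCCEZCEGZCEGGGZCCCEGGZCCEZCEG  (12 'Z')
Step 5: CZCEGZCEGGGZCCCEGGZCCEZCEGZCEGZCEGGGZCCCEGGZCCEZCEGGGZCCEZCEGGGZCCEZCEGZCEGZCEGGGZCCCCCEGGZCCEZCEGGGZCCEZCEGZCEGZCEGGGZCCCCEZCEGZCEGGGZCCCEGGZCCEZCEG  (29 'Z')
Step 6: CGGZCCEZCEGGGZCCEZCEGZCEGZCEGGGZCCCCEZCEGZCEGGGZCCCEGGZCCEZCEGGGZCCEZCEGGGZCCEZCEGZCEGZCEGGGZCCCCEZCEGZCEGGGZCCCEGGZCCEZCEGZCEGZCEGGGZCCCEGGZCCEZCEGZCEGZCEGGGZCCCEGGZCCEZCEGGGZCCEZCEGGGZCCEZCEGZCEGZCEGGGZCCCCCCEZCEGZCEGGGZCCCEGGZCCEZCEGZCEGZCEGGGZCCCEGGZCCEZCEGGGZCCEZCEGGGZCCEZCEGZCEGZCEGGGZCCCCCEGGZCCEZCEGGGZCCEZCEGZCEGZCEGGGZCCCCEZCEGZCEGGGZCCCEGGZCCEZCEG  (70 'Z')

Answer: 70


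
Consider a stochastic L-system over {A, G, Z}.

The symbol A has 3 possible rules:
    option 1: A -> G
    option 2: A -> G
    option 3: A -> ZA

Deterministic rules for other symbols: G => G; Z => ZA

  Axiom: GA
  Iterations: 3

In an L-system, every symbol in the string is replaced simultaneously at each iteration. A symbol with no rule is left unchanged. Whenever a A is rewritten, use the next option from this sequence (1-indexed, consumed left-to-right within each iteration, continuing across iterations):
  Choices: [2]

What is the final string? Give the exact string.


Answer: GG

Derivation:
Step 0: GA
Step 1: GG  (used choices [2])
Step 2: GG  (used choices [])
Step 3: GG  (used choices [])


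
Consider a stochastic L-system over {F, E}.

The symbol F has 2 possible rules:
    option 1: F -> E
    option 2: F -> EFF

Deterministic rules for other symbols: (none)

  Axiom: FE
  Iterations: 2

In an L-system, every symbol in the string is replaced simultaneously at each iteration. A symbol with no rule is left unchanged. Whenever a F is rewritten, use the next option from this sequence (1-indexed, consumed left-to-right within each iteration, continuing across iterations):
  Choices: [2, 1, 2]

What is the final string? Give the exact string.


Step 0: FE
Step 1: EFFE  (used choices [2])
Step 2: EEEFFE  (used choices [1, 2])

Answer: EEEFFE


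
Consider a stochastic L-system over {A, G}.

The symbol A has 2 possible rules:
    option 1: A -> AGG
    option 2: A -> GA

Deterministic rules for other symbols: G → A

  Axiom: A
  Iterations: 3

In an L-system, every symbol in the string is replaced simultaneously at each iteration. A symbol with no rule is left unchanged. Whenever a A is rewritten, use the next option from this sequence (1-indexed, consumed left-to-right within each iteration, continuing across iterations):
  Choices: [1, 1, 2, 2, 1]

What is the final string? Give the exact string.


Answer: GAAAGAAGG

Derivation:
Step 0: A
Step 1: AGG  (used choices [1])
Step 2: AGGAA  (used choices [1])
Step 3: GAAAGAAGG  (used choices [2, 2, 1])


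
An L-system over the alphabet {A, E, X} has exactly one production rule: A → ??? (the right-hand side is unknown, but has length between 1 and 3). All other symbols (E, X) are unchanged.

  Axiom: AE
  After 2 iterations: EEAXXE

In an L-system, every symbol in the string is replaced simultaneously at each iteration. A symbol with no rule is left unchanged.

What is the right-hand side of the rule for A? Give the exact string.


Answer: EAX

Derivation:
Trying A → EAX:
  Step 0: AE
  Step 1: EAXE
  Step 2: EEAXXE
Matches the given result.


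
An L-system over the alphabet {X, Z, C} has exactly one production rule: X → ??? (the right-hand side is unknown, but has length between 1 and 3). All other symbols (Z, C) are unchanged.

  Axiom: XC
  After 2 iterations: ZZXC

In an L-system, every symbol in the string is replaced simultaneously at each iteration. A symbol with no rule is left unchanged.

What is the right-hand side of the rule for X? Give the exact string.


Trying X → ZX:
  Step 0: XC
  Step 1: ZXC
  Step 2: ZZXC
Matches the given result.

Answer: ZX


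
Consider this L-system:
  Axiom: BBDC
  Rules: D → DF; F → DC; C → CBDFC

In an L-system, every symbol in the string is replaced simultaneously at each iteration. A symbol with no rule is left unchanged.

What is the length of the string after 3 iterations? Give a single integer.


Step 0: length = 4
Step 1: length = 9
Step 2: length = 21
Step 3: length = 55

Answer: 55


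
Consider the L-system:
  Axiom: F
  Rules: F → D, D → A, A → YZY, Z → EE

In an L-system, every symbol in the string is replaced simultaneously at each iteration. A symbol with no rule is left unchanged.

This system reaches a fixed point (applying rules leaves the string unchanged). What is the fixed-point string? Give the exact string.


Answer: YEEY

Derivation:
Step 0: F
Step 1: D
Step 2: A
Step 3: YZY
Step 4: YEEY
Step 5: YEEY  (unchanged — fixed point at step 4)


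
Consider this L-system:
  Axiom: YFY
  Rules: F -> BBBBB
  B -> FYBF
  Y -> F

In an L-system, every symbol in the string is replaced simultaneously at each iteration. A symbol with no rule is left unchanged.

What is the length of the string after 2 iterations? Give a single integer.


Step 0: length = 3
Step 1: length = 7
Step 2: length = 30

Answer: 30


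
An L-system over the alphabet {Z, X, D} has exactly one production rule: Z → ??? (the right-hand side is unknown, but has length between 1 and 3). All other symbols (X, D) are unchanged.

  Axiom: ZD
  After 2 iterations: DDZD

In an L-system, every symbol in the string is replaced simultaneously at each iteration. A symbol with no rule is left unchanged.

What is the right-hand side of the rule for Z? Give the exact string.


Trying Z → DZ:
  Step 0: ZD
  Step 1: DZD
  Step 2: DDZD
Matches the given result.

Answer: DZ


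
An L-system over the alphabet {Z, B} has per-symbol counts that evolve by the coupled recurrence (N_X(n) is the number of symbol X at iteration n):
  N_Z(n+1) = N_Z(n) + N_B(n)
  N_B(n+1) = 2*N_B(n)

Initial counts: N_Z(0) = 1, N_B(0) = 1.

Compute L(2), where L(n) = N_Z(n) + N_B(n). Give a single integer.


Step 0: N_Z=1, N_B=1, L=2
Step 1: N_Z=2, N_B=2, L=4
Step 2: N_Z=4, N_B=4, L=8

Answer: 8


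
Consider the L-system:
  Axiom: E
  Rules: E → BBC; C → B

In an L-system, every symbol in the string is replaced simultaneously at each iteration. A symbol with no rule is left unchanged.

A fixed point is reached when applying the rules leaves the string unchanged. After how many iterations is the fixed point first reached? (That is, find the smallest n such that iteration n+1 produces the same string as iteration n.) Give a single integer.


Step 0: E
Step 1: BBC
Step 2: BBB
Step 3: BBB  (unchanged — fixed point at step 2)

Answer: 2


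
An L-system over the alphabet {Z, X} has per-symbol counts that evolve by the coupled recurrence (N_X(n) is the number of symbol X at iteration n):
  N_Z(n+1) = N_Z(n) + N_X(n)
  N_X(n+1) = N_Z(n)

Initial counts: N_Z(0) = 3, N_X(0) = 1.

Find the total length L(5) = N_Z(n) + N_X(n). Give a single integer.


Answer: 47

Derivation:
Step 0: N_Z=3, N_X=1, L=4
Step 1: N_Z=4, N_X=3, L=7
Step 2: N_Z=7, N_X=4, L=11
Step 3: N_Z=11, N_X=7, L=18
Step 4: N_Z=18, N_X=11, L=29
Step 5: N_Z=29, N_X=18, L=47


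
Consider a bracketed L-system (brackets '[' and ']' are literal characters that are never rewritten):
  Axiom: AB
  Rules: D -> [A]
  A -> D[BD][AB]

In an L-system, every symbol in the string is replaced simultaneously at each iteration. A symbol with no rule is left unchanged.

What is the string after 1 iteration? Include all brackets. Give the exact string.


Step 0: AB
Step 1: D[BD][AB]B

Answer: D[BD][AB]B


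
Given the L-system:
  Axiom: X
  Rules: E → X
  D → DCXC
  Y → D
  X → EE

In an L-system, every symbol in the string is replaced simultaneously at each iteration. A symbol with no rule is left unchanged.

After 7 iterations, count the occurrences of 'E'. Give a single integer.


Answer: 16

Derivation:
Step 0: X  (0 'E')
Step 1: EE  (2 'E')
Step 2: XX  (0 'E')
Step 3: EEEE  (4 'E')
Step 4: XXXX  (0 'E')
Step 5: EEEEEEEE  (8 'E')
Step 6: XXXXXXXX  (0 'E')
Step 7: EEEEEEEEEEEEEEEE  (16 'E')


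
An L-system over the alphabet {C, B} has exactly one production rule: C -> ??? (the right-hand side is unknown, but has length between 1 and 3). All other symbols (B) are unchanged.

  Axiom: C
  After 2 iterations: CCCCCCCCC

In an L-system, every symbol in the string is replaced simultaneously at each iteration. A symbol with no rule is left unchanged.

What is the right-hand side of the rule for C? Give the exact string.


Answer: CCC

Derivation:
Trying C -> CCC:
  Step 0: C
  Step 1: CCC
  Step 2: CCCCCCCCC
Matches the given result.


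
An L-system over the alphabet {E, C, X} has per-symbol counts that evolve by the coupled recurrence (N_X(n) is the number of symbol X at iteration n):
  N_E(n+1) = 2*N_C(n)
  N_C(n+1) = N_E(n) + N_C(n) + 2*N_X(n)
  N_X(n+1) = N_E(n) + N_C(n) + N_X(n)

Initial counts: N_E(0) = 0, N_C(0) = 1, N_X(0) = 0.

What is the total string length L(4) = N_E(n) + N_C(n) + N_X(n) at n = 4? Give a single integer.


Step 0: N_E=0, N_C=1, N_X=0, L=1
Step 1: N_E=2, N_C=1, N_X=1, L=4
Step 2: N_E=2, N_C=5, N_X=4, L=11
Step 3: N_E=10, N_C=15, N_X=11, L=36
Step 4: N_E=30, N_C=47, N_X=36, L=113

Answer: 113


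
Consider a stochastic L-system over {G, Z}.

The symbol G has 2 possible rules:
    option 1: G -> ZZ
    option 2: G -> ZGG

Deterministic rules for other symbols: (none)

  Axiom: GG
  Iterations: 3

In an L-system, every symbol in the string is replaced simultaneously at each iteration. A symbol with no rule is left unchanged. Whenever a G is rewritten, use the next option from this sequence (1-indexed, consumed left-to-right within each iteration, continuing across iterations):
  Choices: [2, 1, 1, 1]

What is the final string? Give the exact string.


Answer: ZZZZZZZ

Derivation:
Step 0: GG
Step 1: ZGGZZ  (used choices [2, 1])
Step 2: ZZZZZZZ  (used choices [1, 1])
Step 3: ZZZZZZZ  (used choices [])


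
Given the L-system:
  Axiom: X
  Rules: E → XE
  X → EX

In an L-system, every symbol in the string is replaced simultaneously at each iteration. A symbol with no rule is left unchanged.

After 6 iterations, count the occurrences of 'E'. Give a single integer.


Step 0: X  (0 'E')
Step 1: EX  (1 'E')
Step 2: XEEX  (2 'E')
Step 3: EXXEXEEX  (4 'E')
Step 4: XEEXEXXEEXXEXEEX  (8 'E')
Step 5: EXXEXEEXXEEXEXXEXEEXEXXEEXXEXEEX  (16 'E')
Step 6: XEEXEXXEEXXEXEEXEXXEXEEXXEEXEXXEEXXEXEEXXEEXEXXEXEEXEXXEEXXEXEEX  (32 'E')

Answer: 32


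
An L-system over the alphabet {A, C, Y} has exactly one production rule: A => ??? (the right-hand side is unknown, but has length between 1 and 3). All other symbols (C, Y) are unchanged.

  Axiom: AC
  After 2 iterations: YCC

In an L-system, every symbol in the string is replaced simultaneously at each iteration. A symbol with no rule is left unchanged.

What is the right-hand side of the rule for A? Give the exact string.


Answer: YC

Derivation:
Trying A => YC:
  Step 0: AC
  Step 1: YCC
  Step 2: YCC
Matches the given result.


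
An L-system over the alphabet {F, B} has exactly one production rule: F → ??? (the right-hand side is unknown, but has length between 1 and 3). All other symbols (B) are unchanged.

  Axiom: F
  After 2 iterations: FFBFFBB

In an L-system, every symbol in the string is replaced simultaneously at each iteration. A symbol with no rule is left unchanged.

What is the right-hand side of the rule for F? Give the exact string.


Answer: FFB

Derivation:
Trying F → FFB:
  Step 0: F
  Step 1: FFB
  Step 2: FFBFFBB
Matches the given result.


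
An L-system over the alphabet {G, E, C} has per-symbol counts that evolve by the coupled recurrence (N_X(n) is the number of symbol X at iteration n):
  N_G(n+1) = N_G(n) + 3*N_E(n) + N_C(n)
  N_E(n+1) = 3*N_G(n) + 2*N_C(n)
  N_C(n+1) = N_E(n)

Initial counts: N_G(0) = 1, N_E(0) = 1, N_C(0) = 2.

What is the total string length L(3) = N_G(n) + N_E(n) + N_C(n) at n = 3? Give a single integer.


Answer: 213

Derivation:
Step 0: N_G=1, N_E=1, N_C=2, L=4
Step 1: N_G=6, N_E=7, N_C=1, L=14
Step 2: N_G=28, N_E=20, N_C=7, L=55
Step 3: N_G=95, N_E=98, N_C=20, L=213


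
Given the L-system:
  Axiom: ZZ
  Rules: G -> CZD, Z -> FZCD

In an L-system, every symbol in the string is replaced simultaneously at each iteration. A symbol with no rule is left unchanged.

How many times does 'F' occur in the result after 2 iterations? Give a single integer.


Answer: 4

Derivation:
Step 0: ZZ  (0 'F')
Step 1: FZCDFZCD  (2 'F')
Step 2: FFZCDCDFFZCDCD  (4 'F')


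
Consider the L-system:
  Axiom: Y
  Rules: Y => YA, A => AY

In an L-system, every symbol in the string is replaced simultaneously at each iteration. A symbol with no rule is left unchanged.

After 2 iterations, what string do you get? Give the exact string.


Answer: YAAY

Derivation:
Step 0: Y
Step 1: YA
Step 2: YAAY


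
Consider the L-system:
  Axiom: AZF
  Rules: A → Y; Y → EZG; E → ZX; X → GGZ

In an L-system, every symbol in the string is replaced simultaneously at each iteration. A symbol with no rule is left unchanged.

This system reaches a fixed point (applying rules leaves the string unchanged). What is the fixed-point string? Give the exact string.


Answer: ZGGZZGZF

Derivation:
Step 0: AZF
Step 1: YZF
Step 2: EZGZF
Step 3: ZXZGZF
Step 4: ZGGZZGZF
Step 5: ZGGZZGZF  (unchanged — fixed point at step 4)


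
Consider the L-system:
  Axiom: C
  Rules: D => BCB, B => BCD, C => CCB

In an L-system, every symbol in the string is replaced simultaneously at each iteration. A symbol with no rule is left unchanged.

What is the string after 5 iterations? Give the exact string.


Step 0: C
Step 1: CCB
Step 2: CCBCCBBCD
Step 3: CCBCCBBCDCCBCCBBCDBCDCCBBCB
Step 4: CCBCCBBCDCCBCCBBCDBCDCCBBCBCCBCCBBCDCCBCCBBCDBCDCCBBCBBCDCCBBCBCCBCCBBCDBCDCCBBCD
Step 5: CCBCCBBCDCCBCCBBCDBCDCCBBCBCCBCCBBCDCCBCCBBCDBCDCCBBCBBCDCCBBCBCCBCCBBCDBCDCCBBCDCCBCCBBCDCCBCCBBCDBCDCCBBCBCCBCCBBCDCCBCCBBCDBCDCCBBCBBCDCCBBCBCCBCCBBCDBCDCCBBCDBCDCCBBCBCCBCCBBCDBCDCCBBCDCCBCCBBCDCCBCCBBCDBCDCCBBCBBCDCCBBCBCCBCCBBCDBCDCCBBCB

Answer: CCBCCBBCDCCBCCBBCDBCDCCBBCBCCBCCBBCDCCBCCBBCDBCDCCBBCBBCDCCBBCBCCBCCBBCDBCDCCBBCDCCBCCBBCDCCBCCBBCDBCDCCBBCBCCBCCBBCDCCBCCBBCDBCDCCBBCBBCDCCBBCBCCBCCBBCDBCDCCBBCDBCDCCBBCBCCBCCBBCDBCDCCBBCDCCBCCBBCDCCBCCBBCDBCDCCBBCBBCDCCBBCBCCBCCBBCDBCDCCBBCB


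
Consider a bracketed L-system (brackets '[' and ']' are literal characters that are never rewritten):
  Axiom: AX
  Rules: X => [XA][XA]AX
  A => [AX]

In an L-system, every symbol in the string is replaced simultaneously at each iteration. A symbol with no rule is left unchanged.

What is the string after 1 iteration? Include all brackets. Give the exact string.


Answer: [AX][XA][XA]AX

Derivation:
Step 0: AX
Step 1: [AX][XA][XA]AX


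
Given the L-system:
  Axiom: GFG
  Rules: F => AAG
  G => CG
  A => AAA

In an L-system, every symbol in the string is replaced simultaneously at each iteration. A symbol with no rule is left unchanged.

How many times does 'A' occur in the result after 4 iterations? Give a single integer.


Answer: 54

Derivation:
Step 0: GFG  (0 'A')
Step 1: CGAAGCG  (2 'A')
Step 2: CCGAAAAAACGCCG  (6 'A')
Step 3: CCCGAAAAAAAAAAAAAAAAAACCGCCCG  (18 'A')
Step 4: CCCCGAAAAAAAAAAAAAAAAAAAAAAAAAAAAAAAAAAAAAAAAAAAAAAAAAAAAAACCCGCCCCG  (54 'A')


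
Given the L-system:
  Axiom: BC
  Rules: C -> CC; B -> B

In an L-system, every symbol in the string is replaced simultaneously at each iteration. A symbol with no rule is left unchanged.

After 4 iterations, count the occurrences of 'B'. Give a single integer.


Answer: 1

Derivation:
Step 0: BC  (1 'B')
Step 1: BCC  (1 'B')
Step 2: BCCCC  (1 'B')
Step 3: BCCCCCCCC  (1 'B')
Step 4: BCCCCCCCCCCCCCCCC  (1 'B')


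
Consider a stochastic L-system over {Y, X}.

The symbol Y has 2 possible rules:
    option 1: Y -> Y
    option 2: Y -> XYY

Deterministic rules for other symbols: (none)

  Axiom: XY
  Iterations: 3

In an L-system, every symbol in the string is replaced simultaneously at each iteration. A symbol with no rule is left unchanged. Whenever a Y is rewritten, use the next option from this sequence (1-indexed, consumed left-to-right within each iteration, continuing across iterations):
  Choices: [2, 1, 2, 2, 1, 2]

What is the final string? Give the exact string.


Step 0: XY
Step 1: XXYY  (used choices [2])
Step 2: XXYXYY  (used choices [1, 2])
Step 3: XXXYYXYXYY  (used choices [2, 1, 2])

Answer: XXXYYXYXYY


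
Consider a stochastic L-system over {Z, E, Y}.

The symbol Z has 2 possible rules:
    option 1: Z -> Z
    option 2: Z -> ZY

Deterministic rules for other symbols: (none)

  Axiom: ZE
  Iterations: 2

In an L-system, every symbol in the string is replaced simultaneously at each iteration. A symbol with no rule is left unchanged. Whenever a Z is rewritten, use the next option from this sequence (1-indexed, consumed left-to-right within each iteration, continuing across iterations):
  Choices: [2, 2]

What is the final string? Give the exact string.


Answer: ZYYE

Derivation:
Step 0: ZE
Step 1: ZYE  (used choices [2])
Step 2: ZYYE  (used choices [2])


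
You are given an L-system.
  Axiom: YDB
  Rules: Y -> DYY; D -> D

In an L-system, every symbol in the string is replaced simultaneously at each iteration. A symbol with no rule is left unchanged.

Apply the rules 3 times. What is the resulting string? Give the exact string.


Answer: DDDYYDYYDDYYDYYDB

Derivation:
Step 0: YDB
Step 1: DYYDB
Step 2: DDYYDYYDB
Step 3: DDDYYDYYDDYYDYYDB


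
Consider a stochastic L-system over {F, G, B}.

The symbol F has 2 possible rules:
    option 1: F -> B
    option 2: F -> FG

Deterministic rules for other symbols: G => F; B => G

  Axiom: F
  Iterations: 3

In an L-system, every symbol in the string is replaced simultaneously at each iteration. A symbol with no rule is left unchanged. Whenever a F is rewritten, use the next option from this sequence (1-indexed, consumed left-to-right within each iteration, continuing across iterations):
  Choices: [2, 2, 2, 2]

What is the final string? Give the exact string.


Answer: FGFFG

Derivation:
Step 0: F
Step 1: FG  (used choices [2])
Step 2: FGF  (used choices [2])
Step 3: FGFFG  (used choices [2, 2])


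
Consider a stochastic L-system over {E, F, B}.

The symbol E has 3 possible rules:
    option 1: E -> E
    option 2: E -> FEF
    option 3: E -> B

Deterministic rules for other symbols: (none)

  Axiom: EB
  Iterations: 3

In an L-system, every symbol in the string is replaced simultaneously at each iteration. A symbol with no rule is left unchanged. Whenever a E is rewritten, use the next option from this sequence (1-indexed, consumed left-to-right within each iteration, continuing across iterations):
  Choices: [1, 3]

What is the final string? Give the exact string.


Step 0: EB
Step 1: EB  (used choices [1])
Step 2: BB  (used choices [3])
Step 3: BB  (used choices [])

Answer: BB


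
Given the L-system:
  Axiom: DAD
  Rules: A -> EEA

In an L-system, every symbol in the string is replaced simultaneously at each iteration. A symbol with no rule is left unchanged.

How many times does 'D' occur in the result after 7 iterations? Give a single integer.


Answer: 2

Derivation:
Step 0: DAD  (2 'D')
Step 1: DEEAD  (2 'D')
Step 2: DEEEEAD  (2 'D')
Step 3: DEEEEEEAD  (2 'D')
Step 4: DEEEEEEEEAD  (2 'D')
Step 5: DEEEEEEEEEEAD  (2 'D')
Step 6: DEEEEEEEEEEEEAD  (2 'D')
Step 7: DEEEEEEEEEEEEEEAD  (2 'D')


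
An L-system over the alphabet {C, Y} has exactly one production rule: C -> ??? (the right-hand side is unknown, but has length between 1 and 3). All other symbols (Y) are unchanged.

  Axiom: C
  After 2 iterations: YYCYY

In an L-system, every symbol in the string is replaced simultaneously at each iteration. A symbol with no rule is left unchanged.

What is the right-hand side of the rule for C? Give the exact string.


Answer: YCY

Derivation:
Trying C -> YCY:
  Step 0: C
  Step 1: YCY
  Step 2: YYCYY
Matches the given result.
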